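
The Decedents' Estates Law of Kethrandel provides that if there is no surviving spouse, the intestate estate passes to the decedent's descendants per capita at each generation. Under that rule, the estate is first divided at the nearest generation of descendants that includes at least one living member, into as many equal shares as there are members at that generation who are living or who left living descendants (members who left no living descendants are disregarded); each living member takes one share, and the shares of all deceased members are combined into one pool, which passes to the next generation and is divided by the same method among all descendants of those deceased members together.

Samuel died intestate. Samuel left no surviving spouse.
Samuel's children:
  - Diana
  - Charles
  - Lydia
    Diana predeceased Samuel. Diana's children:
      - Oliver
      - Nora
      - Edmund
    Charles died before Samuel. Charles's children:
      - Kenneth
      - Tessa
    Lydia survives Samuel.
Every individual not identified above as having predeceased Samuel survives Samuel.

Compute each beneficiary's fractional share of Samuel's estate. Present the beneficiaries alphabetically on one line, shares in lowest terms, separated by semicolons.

Edmund 2/15; Kenneth 2/15; Lydia 1/3; Nora 2/15; Oliver 2/15; Tessa 2/15

There is no surviving spouse, so the entire estate passes to Samuel's descendants per capita at each generation.
At generation 1 (Diana, Charles, Lydia) there are 3 shares of (1)/3 = 1/3 each.
Living: Lydia — each takes 1/3.
Deceased: Diana and Charles. Their combined 2/3 is pooled and carried to generation 2.
At generation 2 (Oliver, Nora, Edmund, Kenneth, Tessa) there are 5 shares of (2/3)/5 = 2/15 each.
Living: Oliver, Nora, Edmund, Kenneth, and Tessa — each takes 2/15.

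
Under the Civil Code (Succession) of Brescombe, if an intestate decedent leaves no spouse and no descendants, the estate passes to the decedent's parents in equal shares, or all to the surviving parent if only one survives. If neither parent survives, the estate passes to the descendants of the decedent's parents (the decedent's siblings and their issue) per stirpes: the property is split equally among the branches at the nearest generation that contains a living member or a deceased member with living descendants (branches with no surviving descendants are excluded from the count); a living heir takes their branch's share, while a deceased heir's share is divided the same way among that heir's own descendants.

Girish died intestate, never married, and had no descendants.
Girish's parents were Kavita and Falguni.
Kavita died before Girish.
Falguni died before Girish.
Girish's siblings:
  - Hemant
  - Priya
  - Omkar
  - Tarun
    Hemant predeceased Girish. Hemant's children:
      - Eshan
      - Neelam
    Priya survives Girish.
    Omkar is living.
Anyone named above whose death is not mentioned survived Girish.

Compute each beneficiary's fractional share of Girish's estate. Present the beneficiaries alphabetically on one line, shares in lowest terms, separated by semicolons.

Neither parent survives and there are no descendants, so the estate passes to Girish's siblings and their issue per stirpes.
The estate is divided into 4 equal shares of 1/4 among Hemant, Priya, Omkar, Tarun.
Hemant predeceased; the 1/4 allotted to Hemant's branch passes to Hemant's issue by representation.
The 1/4 is divided into 2 equal shares of 1/8 among Eshan, Neelam.
Eshan is living and takes 1/8.
Neelam is living and takes 1/8.
Priya is living and takes 1/4.
Omkar is living and takes 1/4.
Tarun is living and takes 1/4.

Eshan 1/8; Neelam 1/8; Omkar 1/4; Priya 1/4; Tarun 1/4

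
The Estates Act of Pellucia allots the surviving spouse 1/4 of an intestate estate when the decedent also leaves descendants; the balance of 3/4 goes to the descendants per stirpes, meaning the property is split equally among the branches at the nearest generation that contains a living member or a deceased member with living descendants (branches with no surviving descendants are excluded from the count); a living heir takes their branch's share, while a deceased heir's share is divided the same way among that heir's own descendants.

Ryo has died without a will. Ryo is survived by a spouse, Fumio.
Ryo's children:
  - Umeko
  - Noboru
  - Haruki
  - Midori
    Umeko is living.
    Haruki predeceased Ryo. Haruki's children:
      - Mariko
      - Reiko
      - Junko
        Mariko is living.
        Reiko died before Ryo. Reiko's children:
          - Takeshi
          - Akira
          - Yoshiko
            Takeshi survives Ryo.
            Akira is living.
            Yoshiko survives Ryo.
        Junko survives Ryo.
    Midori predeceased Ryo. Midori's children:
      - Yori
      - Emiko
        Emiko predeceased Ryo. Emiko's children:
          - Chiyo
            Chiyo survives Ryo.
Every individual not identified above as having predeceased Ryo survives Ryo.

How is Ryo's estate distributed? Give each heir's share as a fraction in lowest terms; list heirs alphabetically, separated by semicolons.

Fumio, as surviving spouse, takes 1/4.
The remaining 3/4 passes to Ryo's descendants per stirpes.
The 3/4 is divided into 4 equal shares of 3/16 among Umeko, Noboru, Haruki, Midori.
Umeko is living and takes 3/16.
Noboru is living and takes 3/16.
Haruki predeceased; the 3/16 allotted to Haruki's branch passes to Haruki's issue by representation.
The 3/16 is divided into 3 equal shares of 1/16 among Mariko, Reiko, Junko.
Mariko is living and takes 1/16.
Reiko predeceased; the 1/16 allotted to Reiko's branch passes to Reiko's issue by representation.
The 1/16 is divided into 3 equal shares of 1/48 among Takeshi, Akira, Yoshiko.
Takeshi is living and takes 1/48.
Akira is living and takes 1/48.
Yoshiko is living and takes 1/48.
Junko is living and takes 1/16.
Midori predeceased; the 3/16 allotted to Midori's branch passes to Midori's issue by representation.
The 3/16 is divided into 2 equal shares of 3/32 among Yori, Emiko.
Yori is living and takes 3/32.
Emiko predeceased; the 3/32 allotted to Emiko's branch passes to Emiko's issue by representation.
Chiyo is the sole taker at this level and receives the full 3/32.

Akira 1/48; Chiyo 3/32; Fumio 1/4; Junko 1/16; Mariko 1/16; Noboru 3/16; Takeshi 1/48; Umeko 3/16; Yori 3/32; Yoshiko 1/48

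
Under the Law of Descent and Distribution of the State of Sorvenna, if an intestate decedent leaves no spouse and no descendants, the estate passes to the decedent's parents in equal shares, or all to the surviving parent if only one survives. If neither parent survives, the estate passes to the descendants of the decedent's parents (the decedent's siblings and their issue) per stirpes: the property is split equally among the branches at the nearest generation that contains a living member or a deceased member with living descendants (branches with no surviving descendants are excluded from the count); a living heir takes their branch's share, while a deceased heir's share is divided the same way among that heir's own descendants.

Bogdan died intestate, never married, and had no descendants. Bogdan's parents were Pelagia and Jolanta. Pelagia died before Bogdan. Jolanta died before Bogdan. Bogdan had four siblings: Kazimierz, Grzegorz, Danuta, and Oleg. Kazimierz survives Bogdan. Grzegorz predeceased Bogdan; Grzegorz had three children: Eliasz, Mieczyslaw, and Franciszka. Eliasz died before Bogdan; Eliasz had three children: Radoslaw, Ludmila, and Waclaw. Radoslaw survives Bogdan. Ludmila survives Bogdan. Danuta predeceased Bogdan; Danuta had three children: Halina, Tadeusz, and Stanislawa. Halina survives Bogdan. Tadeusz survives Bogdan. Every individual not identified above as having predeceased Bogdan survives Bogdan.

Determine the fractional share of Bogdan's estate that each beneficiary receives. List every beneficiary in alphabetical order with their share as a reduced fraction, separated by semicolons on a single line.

Neither parent survives and there are no descendants, so the estate passes to Bogdan's siblings and their issue per stirpes.
The estate is divided into 4 equal shares of 1/4 among Kazimierz, Grzegorz, Danuta, Oleg.
Kazimierz is living and takes 1/4.
Grzegorz predeceased; the 1/4 allotted to Grzegorz's branch passes to Grzegorz's issue by representation.
The 1/4 is divided into 3 equal shares of 1/12 among Eliasz, Mieczyslaw, Franciszka.
Eliasz predeceased; the 1/12 allotted to Eliasz's branch passes to Eliasz's issue by representation.
The 1/12 is divided into 3 equal shares of 1/36 among Radoslaw, Ludmila, Waclaw.
Radoslaw is living and takes 1/36.
Ludmila is living and takes 1/36.
Waclaw is living and takes 1/36.
Mieczyslaw is living and takes 1/12.
Franciszka is living and takes 1/12.
Danuta predeceased; the 1/4 allotted to Danuta's branch passes to Danuta's issue by representation.
The 1/4 is divided into 3 equal shares of 1/12 among Halina, Tadeusz, Stanislawa.
Halina is living and takes 1/12.
Tadeusz is living and takes 1/12.
Stanislawa is living and takes 1/12.
Oleg is living and takes 1/4.

Franciszka 1/12; Halina 1/12; Kazimierz 1/4; Ludmila 1/36; Mieczyslaw 1/12; Oleg 1/4; Radoslaw 1/36; Stanislawa 1/12; Tadeusz 1/12; Waclaw 1/36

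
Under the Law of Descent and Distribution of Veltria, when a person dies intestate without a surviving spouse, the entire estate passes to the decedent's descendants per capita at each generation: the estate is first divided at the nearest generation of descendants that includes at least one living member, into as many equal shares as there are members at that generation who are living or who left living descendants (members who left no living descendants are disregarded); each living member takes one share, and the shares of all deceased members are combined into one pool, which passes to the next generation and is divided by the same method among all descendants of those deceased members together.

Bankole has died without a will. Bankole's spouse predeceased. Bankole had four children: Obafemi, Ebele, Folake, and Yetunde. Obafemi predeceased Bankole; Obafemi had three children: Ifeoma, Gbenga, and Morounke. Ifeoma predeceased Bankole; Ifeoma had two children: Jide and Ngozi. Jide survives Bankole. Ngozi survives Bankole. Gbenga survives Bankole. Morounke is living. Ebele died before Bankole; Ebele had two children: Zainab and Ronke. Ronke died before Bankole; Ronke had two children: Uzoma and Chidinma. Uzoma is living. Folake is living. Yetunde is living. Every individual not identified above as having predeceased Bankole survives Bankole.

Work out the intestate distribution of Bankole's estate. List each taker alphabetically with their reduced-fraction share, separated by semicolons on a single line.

There is no surviving spouse, so the entire estate passes to Bankole's descendants per capita at each generation.
At generation 1 (Obafemi, Ebele, Folake, Yetunde) there are 4 shares of (1)/4 = 1/4 each.
Living: Folake and Yetunde — each takes 1/4.
Deceased: Obafemi and Ebele. Their combined 1/2 is pooled and carried to generation 2.
At generation 2 (Ifeoma, Gbenga, Morounke, Zainab, Ronke) there are 5 shares of (1/2)/5 = 1/10 each.
Living: Gbenga, Morounke, and Zainab — each takes 1/10.
Deceased: Ifeoma and Ronke. Their combined 1/5 is pooled and carried to generation 3.
At generation 3 (Jide, Ngozi, Uzoma, Chidinma) there are 4 shares of (1/5)/4 = 1/20 each.
Living: Jide, Ngozi, Uzoma, and Chidinma — each takes 1/20.

Chidinma 1/20; Folake 1/4; Gbenga 1/10; Jide 1/20; Morounke 1/10; Ngozi 1/20; Uzoma 1/20; Yetunde 1/4; Zainab 1/10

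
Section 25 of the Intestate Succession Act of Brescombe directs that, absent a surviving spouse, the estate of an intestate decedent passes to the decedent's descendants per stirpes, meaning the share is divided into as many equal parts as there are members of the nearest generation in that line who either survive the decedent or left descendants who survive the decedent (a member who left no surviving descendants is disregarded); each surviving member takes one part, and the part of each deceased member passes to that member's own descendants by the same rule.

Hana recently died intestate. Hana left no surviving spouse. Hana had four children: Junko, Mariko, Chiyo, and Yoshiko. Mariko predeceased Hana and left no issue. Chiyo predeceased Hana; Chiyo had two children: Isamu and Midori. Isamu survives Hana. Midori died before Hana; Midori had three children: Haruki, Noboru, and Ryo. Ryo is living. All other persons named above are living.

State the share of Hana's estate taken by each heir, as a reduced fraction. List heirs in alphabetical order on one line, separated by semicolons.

Haruki 1/18; Isamu 1/6; Junko 1/3; Noboru 1/18; Ryo 1/18; Yoshiko 1/3

There is no surviving spouse, so the entire estate passes to Hana's descendants per stirpes.
Mariko left no surviving issue, so that branch lapses and is disregarded.
The estate is divided into 3 equal shares of 1/3 among Junko, Chiyo, Yoshiko.
Junko is living and takes 1/3.
Chiyo predeceased; the 1/3 allotted to Chiyo's branch passes to Chiyo's issue by representation.
The 1/3 is divided into 2 equal shares of 1/6 among Isamu, Midori.
Isamu is living and takes 1/6.
Midori predeceased; the 1/6 allotted to Midori's branch passes to Midori's issue by representation.
The 1/6 is divided into 3 equal shares of 1/18 among Haruki, Noboru, Ryo.
Haruki is living and takes 1/18.
Noboru is living and takes 1/18.
Ryo is living and takes 1/18.
Yoshiko is living and takes 1/3.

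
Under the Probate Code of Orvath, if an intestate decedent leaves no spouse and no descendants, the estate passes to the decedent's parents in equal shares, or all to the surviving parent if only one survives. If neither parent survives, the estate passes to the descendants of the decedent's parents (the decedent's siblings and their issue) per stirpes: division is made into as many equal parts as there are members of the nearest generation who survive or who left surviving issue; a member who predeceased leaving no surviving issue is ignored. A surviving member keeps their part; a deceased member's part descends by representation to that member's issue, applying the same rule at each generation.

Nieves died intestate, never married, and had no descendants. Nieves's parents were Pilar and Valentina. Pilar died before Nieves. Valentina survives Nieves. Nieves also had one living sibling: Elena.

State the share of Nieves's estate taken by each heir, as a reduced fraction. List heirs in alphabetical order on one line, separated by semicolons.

Only one parent, Valentina, survives, so Valentina takes the entire estate. The siblings take nothing because a surviving parent has priority.

Valentina 1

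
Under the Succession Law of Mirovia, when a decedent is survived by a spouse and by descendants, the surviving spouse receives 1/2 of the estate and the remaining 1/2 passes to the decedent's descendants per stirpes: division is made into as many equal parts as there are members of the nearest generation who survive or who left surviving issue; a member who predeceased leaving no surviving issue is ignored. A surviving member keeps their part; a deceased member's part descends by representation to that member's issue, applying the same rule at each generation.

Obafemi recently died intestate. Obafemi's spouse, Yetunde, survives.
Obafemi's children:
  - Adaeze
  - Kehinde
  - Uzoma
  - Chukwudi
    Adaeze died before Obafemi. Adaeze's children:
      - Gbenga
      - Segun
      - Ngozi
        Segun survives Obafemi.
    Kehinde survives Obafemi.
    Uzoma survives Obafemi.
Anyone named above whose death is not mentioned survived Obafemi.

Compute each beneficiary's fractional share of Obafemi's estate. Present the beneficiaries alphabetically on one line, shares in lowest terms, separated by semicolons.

Chukwudi 1/8; Gbenga 1/24; Kehinde 1/8; Ngozi 1/24; Segun 1/24; Uzoma 1/8; Yetunde 1/2

Yetunde, as surviving spouse, takes 1/2.
The remaining 1/2 passes to Obafemi's descendants per stirpes.
The 1/2 is divided into 4 equal shares of 1/8 among Adaeze, Kehinde, Uzoma, Chukwudi.
Adaeze predeceased; the 1/8 allotted to Adaeze's branch passes to Adaeze's issue by representation.
The 1/8 is divided into 3 equal shares of 1/24 among Gbenga, Segun, Ngozi.
Gbenga is living and takes 1/24.
Segun is living and takes 1/24.
Ngozi is living and takes 1/24.
Kehinde is living and takes 1/8.
Uzoma is living and takes 1/8.
Chukwudi is living and takes 1/8.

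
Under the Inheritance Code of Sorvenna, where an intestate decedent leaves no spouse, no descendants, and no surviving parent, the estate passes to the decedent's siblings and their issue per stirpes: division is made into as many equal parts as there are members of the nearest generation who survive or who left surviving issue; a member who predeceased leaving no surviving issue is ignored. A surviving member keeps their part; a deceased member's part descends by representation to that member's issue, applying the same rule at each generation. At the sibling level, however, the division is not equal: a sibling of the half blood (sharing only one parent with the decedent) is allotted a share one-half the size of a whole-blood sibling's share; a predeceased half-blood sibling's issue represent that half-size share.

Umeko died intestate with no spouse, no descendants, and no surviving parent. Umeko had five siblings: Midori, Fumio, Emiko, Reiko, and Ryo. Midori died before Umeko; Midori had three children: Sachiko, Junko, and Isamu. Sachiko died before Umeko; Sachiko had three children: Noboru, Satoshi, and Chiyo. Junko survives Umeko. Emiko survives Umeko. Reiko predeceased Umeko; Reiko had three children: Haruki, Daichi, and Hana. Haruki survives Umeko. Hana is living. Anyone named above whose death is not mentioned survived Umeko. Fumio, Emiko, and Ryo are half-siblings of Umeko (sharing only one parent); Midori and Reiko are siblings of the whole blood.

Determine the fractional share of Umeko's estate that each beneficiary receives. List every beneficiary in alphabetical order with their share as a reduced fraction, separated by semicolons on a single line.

No spouse, descendants, or parent survives, so the estate passes to Umeko's siblings per stirpes.
Half-blood siblings count for one-half the weight of whole-blood siblings at the initial division.
Dividing 1 in proportion to weights (total weight 7/2): Midori (weight 1) → 2/7; Fumio (weight 1/2) → 1/7; Emiko (weight 1/2) → 1/7; Reiko (weight 1) → 2/7; Ryo (weight 1/2) → 1/7.
Midori predeceased; the 2/7 allotted to Midori's branch passes to Midori's issue by representation.
The 2/7 is divided into 3 equal shares of 2/21 among Sachiko, Junko, Isamu.
Sachiko predeceased; the 2/21 allotted to Sachiko's branch passes to Sachiko's issue by representation.
The 2/21 is divided into 3 equal shares of 2/63 among Noboru, Satoshi, Chiyo.
Noboru is living and takes 2/63.
Satoshi is living and takes 2/63.
Chiyo is living and takes 2/63.
Junko is living and takes 2/21.
Isamu is living and takes 2/21.
Fumio is living and takes 1/7.
Emiko is living and takes 1/7.
Reiko predeceased; the 2/7 allotted to Reiko's branch passes to Reiko's issue by representation.
The 2/7 is divided into 3 equal shares of 2/21 among Haruki, Daichi, Hana.
Haruki is living and takes 2/21.
Daichi is living and takes 2/21.
Hana is living and takes 2/21.
Ryo is living and takes 1/7.

Chiyo 2/63; Daichi 2/21; Emiko 1/7; Fumio 1/7; Hana 2/21; Haruki 2/21; Isamu 2/21; Junko 2/21; Noboru 2/63; Ryo 1/7; Satoshi 2/63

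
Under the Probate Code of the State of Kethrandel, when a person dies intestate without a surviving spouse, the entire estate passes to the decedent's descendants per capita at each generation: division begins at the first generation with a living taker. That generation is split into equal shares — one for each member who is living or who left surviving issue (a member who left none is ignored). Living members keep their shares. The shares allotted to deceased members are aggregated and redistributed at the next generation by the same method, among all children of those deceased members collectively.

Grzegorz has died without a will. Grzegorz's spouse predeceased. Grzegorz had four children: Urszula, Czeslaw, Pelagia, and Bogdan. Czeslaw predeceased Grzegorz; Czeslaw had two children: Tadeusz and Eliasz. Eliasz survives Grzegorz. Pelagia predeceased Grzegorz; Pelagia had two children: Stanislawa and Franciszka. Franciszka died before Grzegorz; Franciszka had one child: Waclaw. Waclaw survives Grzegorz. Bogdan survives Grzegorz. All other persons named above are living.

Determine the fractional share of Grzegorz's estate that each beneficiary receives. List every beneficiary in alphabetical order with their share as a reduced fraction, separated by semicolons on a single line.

Bogdan 1/4; Eliasz 1/8; Stanislawa 1/8; Tadeusz 1/8; Urszula 1/4; Waclaw 1/8

There is no surviving spouse, so the entire estate passes to Grzegorz's descendants per capita at each generation.
At generation 1 (Urszula, Czeslaw, Pelagia, Bogdan) there are 4 shares of (1)/4 = 1/4 each.
Living: Urszula and Bogdan — each takes 1/4.
Deceased: Czeslaw and Pelagia. Their combined 1/2 is pooled and carried to generation 2.
At generation 2 (Tadeusz, Eliasz, Stanislawa, Franciszka) there are 4 shares of (1/2)/4 = 1/8 each.
Living: Tadeusz, Eliasz, and Stanislawa — each takes 1/8.
Deceased: Franciszka. That 1/8 share is carried to generation 3.
At generation 3 (Waclaw) there are 1 shares of (1/8)/1 = 1/8 each.
Living: Waclaw — each takes 1/8.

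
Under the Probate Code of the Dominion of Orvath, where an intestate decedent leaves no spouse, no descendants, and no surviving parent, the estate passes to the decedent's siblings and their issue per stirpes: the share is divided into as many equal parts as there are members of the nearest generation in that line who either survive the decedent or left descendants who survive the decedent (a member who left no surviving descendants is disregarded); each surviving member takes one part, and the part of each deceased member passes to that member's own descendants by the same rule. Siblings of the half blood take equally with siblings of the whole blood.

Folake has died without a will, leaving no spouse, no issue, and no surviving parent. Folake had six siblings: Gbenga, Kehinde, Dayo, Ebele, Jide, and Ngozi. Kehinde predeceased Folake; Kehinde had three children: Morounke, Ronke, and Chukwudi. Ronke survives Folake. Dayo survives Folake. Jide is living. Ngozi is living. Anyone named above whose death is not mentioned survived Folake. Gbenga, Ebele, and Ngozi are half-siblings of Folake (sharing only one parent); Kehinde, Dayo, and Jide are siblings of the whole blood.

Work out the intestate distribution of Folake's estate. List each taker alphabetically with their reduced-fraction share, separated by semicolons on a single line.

Chukwudi 1/18; Dayo 1/6; Ebele 1/6; Gbenga 1/6; Jide 1/6; Morounke 1/18; Ngozi 1/6; Ronke 1/18

No spouse, descendants, or parent survives, so the estate passes to Folake's siblings per stirpes.
Half-blood and whole-blood siblings take equally under the stated rule.
The estate is divided into 6 equal shares of 1/6 among Gbenga, Kehinde, Dayo, Ebele, Jide, Ngozi.
Gbenga is living and takes 1/6.
Kehinde predeceased; the 1/6 allotted to Kehinde's branch passes to Kehinde's issue by representation.
The 1/6 is divided into 3 equal shares of 1/18 among Morounke, Ronke, Chukwudi.
Morounke is living and takes 1/18.
Ronke is living and takes 1/18.
Chukwudi is living and takes 1/18.
Dayo is living and takes 1/6.
Ebele is living and takes 1/6.
Jide is living and takes 1/6.
Ngozi is living and takes 1/6.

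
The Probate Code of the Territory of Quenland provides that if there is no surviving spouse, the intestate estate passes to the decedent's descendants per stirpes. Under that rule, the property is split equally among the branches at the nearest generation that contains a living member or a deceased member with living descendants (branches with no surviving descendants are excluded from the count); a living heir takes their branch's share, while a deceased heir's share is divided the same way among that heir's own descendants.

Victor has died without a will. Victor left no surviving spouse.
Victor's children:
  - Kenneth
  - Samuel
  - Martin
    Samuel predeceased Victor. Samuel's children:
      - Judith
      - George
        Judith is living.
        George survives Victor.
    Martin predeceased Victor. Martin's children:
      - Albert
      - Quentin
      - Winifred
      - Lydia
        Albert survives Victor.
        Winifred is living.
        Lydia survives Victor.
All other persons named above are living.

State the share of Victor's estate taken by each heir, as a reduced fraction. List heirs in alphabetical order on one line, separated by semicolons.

There is no surviving spouse, so the entire estate passes to Victor's descendants per stirpes.
The estate is divided into 3 equal shares of 1/3 among Kenneth, Samuel, Martin.
Kenneth is living and takes 1/3.
Samuel predeceased; the 1/3 allotted to Samuel's branch passes to Samuel's issue by representation.
The 1/3 is divided into 2 equal shares of 1/6 among Judith, George.
Judith is living and takes 1/6.
George is living and takes 1/6.
Martin predeceased; the 1/3 allotted to Martin's branch passes to Martin's issue by representation.
The 1/3 is divided into 4 equal shares of 1/12 among Albert, Quentin, Winifred, Lydia.
Albert is living and takes 1/12.
Quentin is living and takes 1/12.
Winifred is living and takes 1/12.
Lydia is living and takes 1/12.

Albert 1/12; George 1/6; Judith 1/6; Kenneth 1/3; Lydia 1/12; Quentin 1/12; Winifred 1/12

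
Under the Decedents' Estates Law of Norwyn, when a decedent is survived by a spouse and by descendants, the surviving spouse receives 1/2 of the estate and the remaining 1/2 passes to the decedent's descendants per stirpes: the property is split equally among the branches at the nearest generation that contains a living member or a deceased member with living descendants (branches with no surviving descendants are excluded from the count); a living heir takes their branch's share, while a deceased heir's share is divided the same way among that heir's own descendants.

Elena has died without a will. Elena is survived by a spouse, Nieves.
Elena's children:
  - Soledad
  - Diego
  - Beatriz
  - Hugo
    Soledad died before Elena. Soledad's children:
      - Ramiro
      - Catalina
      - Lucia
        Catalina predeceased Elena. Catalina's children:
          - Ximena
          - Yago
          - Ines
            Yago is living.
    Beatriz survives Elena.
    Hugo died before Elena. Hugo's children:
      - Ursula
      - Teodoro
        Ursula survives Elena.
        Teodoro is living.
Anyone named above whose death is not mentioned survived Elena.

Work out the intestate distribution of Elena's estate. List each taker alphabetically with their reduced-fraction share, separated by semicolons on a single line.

Beatriz 1/8; Diego 1/8; Ines 1/72; Lucia 1/24; Nieves 1/2; Ramiro 1/24; Teodoro 1/16; Ursula 1/16; Ximena 1/72; Yago 1/72

Nieves, as surviving spouse, takes 1/2.
The remaining 1/2 passes to Elena's descendants per stirpes.
The 1/2 is divided into 4 equal shares of 1/8 among Soledad, Diego, Beatriz, Hugo.
Soledad predeceased; the 1/8 allotted to Soledad's branch passes to Soledad's issue by representation.
The 1/8 is divided into 3 equal shares of 1/24 among Ramiro, Catalina, Lucia.
Ramiro is living and takes 1/24.
Catalina predeceased; the 1/24 allotted to Catalina's branch passes to Catalina's issue by representation.
The 1/24 is divided into 3 equal shares of 1/72 among Ximena, Yago, Ines.
Ximena is living and takes 1/72.
Yago is living and takes 1/72.
Ines is living and takes 1/72.
Lucia is living and takes 1/24.
Diego is living and takes 1/8.
Beatriz is living and takes 1/8.
Hugo predeceased; the 1/8 allotted to Hugo's branch passes to Hugo's issue by representation.
The 1/8 is divided into 2 equal shares of 1/16 among Ursula, Teodoro.
Ursula is living and takes 1/16.
Teodoro is living and takes 1/16.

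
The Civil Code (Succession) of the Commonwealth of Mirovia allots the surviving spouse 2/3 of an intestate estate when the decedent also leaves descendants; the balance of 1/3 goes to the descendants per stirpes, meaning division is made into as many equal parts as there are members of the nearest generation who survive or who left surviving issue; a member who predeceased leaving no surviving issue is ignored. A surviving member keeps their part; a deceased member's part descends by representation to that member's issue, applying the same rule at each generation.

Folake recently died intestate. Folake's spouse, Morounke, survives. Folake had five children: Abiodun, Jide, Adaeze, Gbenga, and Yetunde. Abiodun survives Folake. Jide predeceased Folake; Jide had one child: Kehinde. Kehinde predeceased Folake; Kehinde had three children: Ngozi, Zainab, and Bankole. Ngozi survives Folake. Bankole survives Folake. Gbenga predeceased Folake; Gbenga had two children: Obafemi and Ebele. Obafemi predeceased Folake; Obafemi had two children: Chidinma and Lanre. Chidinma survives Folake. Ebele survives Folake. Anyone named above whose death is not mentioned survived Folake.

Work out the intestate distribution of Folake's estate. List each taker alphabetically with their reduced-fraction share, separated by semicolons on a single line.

Morounke, as surviving spouse, takes 2/3.
The remaining 1/3 passes to Folake's descendants per stirpes.
The 1/3 is divided into 5 equal shares of 1/15 among Abiodun, Jide, Adaeze, Gbenga, Yetunde.
Abiodun is living and takes 1/15.
Jide predeceased; the 1/15 allotted to Jide's branch passes to Jide's issue by representation.
Kehinde's line is the sole branch at this level, so the full 1/15 passes to Kehinde's issue by representation.
The 1/15 is divided into 3 equal shares of 1/45 among Ngozi, Zainab, Bankole.
Ngozi is living and takes 1/45.
Zainab is living and takes 1/45.
Bankole is living and takes 1/45.
Adaeze is living and takes 1/15.
Gbenga predeceased; the 1/15 allotted to Gbenga's branch passes to Gbenga's issue by representation.
The 1/15 is divided into 2 equal shares of 1/30 among Obafemi, Ebele.
Obafemi predeceased; the 1/30 allotted to Obafemi's branch passes to Obafemi's issue by representation.
The 1/30 is divided into 2 equal shares of 1/60 among Chidinma, Lanre.
Chidinma is living and takes 1/60.
Lanre is living and takes 1/60.
Ebele is living and takes 1/30.
Yetunde is living and takes 1/15.

Abiodun 1/15; Adaeze 1/15; Bankole 1/45; Chidinma 1/60; Ebele 1/30; Lanre 1/60; Morounke 2/3; Ngozi 1/45; Yetunde 1/15; Zainab 1/45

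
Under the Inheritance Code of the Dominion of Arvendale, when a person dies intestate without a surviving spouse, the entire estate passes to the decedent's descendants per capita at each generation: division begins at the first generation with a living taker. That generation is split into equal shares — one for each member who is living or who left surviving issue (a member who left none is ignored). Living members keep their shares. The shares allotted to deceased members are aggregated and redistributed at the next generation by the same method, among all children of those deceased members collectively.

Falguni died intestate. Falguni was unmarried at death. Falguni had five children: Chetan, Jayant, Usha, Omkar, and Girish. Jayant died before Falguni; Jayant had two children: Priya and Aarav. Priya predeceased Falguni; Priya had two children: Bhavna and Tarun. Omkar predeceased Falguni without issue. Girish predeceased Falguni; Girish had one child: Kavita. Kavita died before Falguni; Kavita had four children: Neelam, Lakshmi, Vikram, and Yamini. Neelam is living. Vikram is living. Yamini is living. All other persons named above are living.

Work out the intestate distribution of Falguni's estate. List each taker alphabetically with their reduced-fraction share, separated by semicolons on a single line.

Aarav 1/6; Bhavna 1/18; Chetan 1/4; Lakshmi 1/18; Neelam 1/18; Tarun 1/18; Usha 1/4; Vikram 1/18; Yamini 1/18

There is no surviving spouse, so the entire estate passes to Falguni's descendants per capita at each generation.
At generation 1 (Chetan, Jayant, Usha, Girish) there are 4 shares of (1)/4 = 1/4 each.
Living: Chetan and Usha — each takes 1/4.
Deceased: Jayant and Girish. Their combined 1/2 is pooled and carried to generation 2.
At generation 2 (Priya, Aarav, Kavita) there are 3 shares of (1/2)/3 = 1/6 each.
Living: Aarav — each takes 1/6.
Deceased: Priya and Kavita. Their combined 1/3 is pooled and carried to generation 3.
At generation 3 (Bhavna, Tarun, Neelam, Lakshmi, Vikram, Yamini) there are 6 shares of (1/3)/6 = 1/18 each.
Living: Bhavna, Tarun, Neelam, Lakshmi, Vikram, and Yamini — each takes 1/18.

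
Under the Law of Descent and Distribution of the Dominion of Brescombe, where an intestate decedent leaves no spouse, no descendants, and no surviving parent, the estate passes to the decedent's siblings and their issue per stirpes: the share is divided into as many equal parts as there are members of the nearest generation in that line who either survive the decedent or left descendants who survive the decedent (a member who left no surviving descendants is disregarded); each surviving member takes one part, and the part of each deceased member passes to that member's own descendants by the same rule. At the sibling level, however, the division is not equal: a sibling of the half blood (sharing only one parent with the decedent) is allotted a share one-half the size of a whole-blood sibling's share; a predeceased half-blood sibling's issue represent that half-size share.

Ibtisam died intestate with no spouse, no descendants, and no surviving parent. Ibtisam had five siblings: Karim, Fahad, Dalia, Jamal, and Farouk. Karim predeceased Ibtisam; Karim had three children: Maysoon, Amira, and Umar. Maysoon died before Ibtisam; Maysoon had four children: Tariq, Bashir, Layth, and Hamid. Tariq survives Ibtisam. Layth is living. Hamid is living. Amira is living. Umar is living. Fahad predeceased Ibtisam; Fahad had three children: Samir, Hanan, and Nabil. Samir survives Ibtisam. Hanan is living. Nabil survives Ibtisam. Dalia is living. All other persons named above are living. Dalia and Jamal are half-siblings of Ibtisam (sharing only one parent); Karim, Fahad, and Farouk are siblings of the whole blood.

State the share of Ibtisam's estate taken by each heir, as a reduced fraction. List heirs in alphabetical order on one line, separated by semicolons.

No spouse, descendants, or parent survives, so the estate passes to Ibtisam's siblings per stirpes.
Half-blood siblings count for one-half the weight of whole-blood siblings at the initial division.
Dividing 1 in proportion to weights (total weight 4): Karim (weight 1) → 1/4; Fahad (weight 1) → 1/4; Dalia (weight 1/2) → 1/8; Jamal (weight 1/2) → 1/8; Farouk (weight 1) → 1/4.
Karim predeceased; the 1/4 allotted to Karim's branch passes to Karim's issue by representation.
The 1/4 is divided into 3 equal shares of 1/12 among Maysoon, Amira, Umar.
Maysoon predeceased; the 1/12 allotted to Maysoon's branch passes to Maysoon's issue by representation.
The 1/12 is divided into 4 equal shares of 1/48 among Tariq, Bashir, Layth, Hamid.
Tariq is living and takes 1/48.
Bashir is living and takes 1/48.
Layth is living and takes 1/48.
Hamid is living and takes 1/48.
Amira is living and takes 1/12.
Umar is living and takes 1/12.
Fahad predeceased; the 1/4 allotted to Fahad's branch passes to Fahad's issue by representation.
The 1/4 is divided into 3 equal shares of 1/12 among Samir, Hanan, Nabil.
Samir is living and takes 1/12.
Hanan is living and takes 1/12.
Nabil is living and takes 1/12.
Dalia is living and takes 1/8.
Jamal is living and takes 1/8.
Farouk is living and takes 1/4.

Amira 1/12; Bashir 1/48; Dalia 1/8; Farouk 1/4; Hamid 1/48; Hanan 1/12; Jamal 1/8; Layth 1/48; Nabil 1/12; Samir 1/12; Tariq 1/48; Umar 1/12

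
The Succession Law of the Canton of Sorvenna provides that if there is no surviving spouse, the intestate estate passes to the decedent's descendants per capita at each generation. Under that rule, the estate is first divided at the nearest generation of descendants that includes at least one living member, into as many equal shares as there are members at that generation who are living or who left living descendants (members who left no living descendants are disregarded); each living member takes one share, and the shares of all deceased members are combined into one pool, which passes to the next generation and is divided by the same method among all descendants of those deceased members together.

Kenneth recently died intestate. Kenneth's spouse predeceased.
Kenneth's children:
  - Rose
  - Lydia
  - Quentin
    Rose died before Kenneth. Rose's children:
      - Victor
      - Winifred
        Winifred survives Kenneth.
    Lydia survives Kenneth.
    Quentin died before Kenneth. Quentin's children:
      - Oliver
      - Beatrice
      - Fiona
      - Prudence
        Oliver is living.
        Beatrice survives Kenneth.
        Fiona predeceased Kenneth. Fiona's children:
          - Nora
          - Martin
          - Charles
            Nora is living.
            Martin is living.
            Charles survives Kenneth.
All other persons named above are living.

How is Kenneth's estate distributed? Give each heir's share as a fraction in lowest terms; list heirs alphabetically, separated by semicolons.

There is no surviving spouse, so the entire estate passes to Kenneth's descendants per capita at each generation.
At generation 1 (Rose, Lydia, Quentin) there are 3 shares of (1)/3 = 1/3 each.
Living: Lydia — each takes 1/3.
Deceased: Rose and Quentin. Their combined 2/3 is pooled and carried to generation 2.
At generation 2 (Victor, Winifred, Oliver, Beatrice, Fiona, Prudence) there are 6 shares of (2/3)/6 = 1/9 each.
Living: Victor, Winifred, Oliver, Beatrice, and Prudence — each takes 1/9.
Deceased: Fiona. That 1/9 share is carried to generation 3.
At generation 3 (Nora, Martin, Charles) there are 3 shares of (1/9)/3 = 1/27 each.
Living: Nora, Martin, and Charles — each takes 1/27.

Beatrice 1/9; Charles 1/27; Lydia 1/3; Martin 1/27; Nora 1/27; Oliver 1/9; Prudence 1/9; Victor 1/9; Winifred 1/9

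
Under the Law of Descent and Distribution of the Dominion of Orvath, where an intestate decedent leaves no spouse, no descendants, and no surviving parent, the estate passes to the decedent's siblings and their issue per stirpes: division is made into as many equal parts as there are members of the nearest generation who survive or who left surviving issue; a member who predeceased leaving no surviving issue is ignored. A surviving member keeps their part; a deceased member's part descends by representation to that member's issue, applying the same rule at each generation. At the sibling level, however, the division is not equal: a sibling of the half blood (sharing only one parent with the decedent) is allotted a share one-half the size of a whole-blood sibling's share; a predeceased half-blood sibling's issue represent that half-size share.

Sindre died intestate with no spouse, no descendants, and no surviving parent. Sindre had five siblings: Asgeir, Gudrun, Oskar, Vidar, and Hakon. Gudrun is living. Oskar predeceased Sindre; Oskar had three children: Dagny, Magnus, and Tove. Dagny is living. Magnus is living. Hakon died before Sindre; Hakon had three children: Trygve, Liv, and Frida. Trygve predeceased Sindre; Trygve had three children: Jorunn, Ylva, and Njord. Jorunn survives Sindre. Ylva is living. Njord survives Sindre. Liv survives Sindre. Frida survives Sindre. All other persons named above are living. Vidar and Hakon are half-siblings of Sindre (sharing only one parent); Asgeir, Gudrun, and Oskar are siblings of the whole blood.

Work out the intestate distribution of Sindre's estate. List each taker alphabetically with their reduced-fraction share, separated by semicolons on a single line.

Asgeir 1/4; Dagny 1/12; Frida 1/24; Gudrun 1/4; Jorunn 1/72; Liv 1/24; Magnus 1/12; Njord 1/72; Tove 1/12; Vidar 1/8; Ylva 1/72

No spouse, descendants, or parent survives, so the estate passes to Sindre's siblings per stirpes.
Half-blood siblings count for one-half the weight of whole-blood siblings at the initial division.
Dividing 1 in proportion to weights (total weight 4): Asgeir (weight 1) → 1/4; Gudrun (weight 1) → 1/4; Oskar (weight 1) → 1/4; Vidar (weight 1/2) → 1/8; Hakon (weight 1/2) → 1/8.
Asgeir is living and takes 1/4.
Gudrun is living and takes 1/4.
Oskar predeceased; the 1/4 allotted to Oskar's branch passes to Oskar's issue by representation.
The 1/4 is divided into 3 equal shares of 1/12 among Dagny, Magnus, Tove.
Dagny is living and takes 1/12.
Magnus is living and takes 1/12.
Tove is living and takes 1/12.
Vidar is living and takes 1/8.
Hakon predeceased; the 1/8 allotted to Hakon's branch passes to Hakon's issue by representation.
The 1/8 is divided into 3 equal shares of 1/24 among Trygve, Liv, Frida.
Trygve predeceased; the 1/24 allotted to Trygve's branch passes to Trygve's issue by representation.
The 1/24 is divided into 3 equal shares of 1/72 among Jorunn, Ylva, Njord.
Jorunn is living and takes 1/72.
Ylva is living and takes 1/72.
Njord is living and takes 1/72.
Liv is living and takes 1/24.
Frida is living and takes 1/24.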